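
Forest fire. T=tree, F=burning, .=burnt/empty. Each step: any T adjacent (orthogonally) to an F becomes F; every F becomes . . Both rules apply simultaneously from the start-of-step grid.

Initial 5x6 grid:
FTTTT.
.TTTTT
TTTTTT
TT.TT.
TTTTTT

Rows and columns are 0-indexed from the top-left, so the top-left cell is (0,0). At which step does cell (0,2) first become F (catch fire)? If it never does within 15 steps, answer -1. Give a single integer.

Step 1: cell (0,2)='T' (+1 fires, +1 burnt)
Step 2: cell (0,2)='F' (+2 fires, +1 burnt)
  -> target ignites at step 2
Step 3: cell (0,2)='.' (+3 fires, +2 burnt)
Step 4: cell (0,2)='.' (+5 fires, +3 burnt)
Step 5: cell (0,2)='.' (+4 fires, +5 burnt)
Step 6: cell (0,2)='.' (+5 fires, +4 burnt)
Step 7: cell (0,2)='.' (+3 fires, +5 burnt)
Step 8: cell (0,2)='.' (+1 fires, +3 burnt)
Step 9: cell (0,2)='.' (+1 fires, +1 burnt)
Step 10: cell (0,2)='.' (+0 fires, +1 burnt)
  fire out at step 10

2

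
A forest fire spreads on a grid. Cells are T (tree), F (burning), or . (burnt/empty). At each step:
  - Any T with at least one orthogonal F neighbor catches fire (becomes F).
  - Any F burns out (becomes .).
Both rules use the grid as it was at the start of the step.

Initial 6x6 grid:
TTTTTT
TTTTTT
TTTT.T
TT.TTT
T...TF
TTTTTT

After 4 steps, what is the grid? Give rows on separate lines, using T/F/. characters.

Step 1: 3 trees catch fire, 1 burn out
  TTTTTT
  TTTTTT
  TTTT.T
  TT.TTF
  T...F.
  TTTTTF
Step 2: 3 trees catch fire, 3 burn out
  TTTTTT
  TTTTTT
  TTTT.F
  TT.TF.
  T.....
  TTTTF.
Step 3: 3 trees catch fire, 3 burn out
  TTTTTT
  TTTTTF
  TTTT..
  TT.F..
  T.....
  TTTF..
Step 4: 4 trees catch fire, 3 burn out
  TTTTTF
  TTTTF.
  TTTF..
  TT....
  T.....
  TTF...

TTTTTF
TTTTF.
TTTF..
TT....
T.....
TTF...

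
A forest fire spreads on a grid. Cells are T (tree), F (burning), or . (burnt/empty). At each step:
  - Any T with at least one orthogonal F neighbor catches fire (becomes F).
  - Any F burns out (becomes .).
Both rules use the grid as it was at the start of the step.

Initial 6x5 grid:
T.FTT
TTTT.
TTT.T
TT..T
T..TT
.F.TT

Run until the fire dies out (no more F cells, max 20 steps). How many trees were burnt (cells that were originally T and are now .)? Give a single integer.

Step 1: +2 fires, +2 burnt (F count now 2)
Step 2: +4 fires, +2 burnt (F count now 4)
Step 3: +2 fires, +4 burnt (F count now 2)
Step 4: +3 fires, +2 burnt (F count now 3)
Step 5: +1 fires, +3 burnt (F count now 1)
Step 6: +1 fires, +1 burnt (F count now 1)
Step 7: +0 fires, +1 burnt (F count now 0)
Fire out after step 7
Initially T: 19, now '.': 24
Total burnt (originally-T cells now '.'): 13

Answer: 13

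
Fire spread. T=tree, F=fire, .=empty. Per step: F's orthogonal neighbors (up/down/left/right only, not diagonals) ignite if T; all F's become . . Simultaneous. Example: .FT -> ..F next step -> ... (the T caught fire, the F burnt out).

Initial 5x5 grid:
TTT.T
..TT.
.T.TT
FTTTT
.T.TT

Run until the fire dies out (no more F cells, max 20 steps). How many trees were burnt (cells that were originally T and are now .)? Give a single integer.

Answer: 15

Derivation:
Step 1: +1 fires, +1 burnt (F count now 1)
Step 2: +3 fires, +1 burnt (F count now 3)
Step 3: +1 fires, +3 burnt (F count now 1)
Step 4: +3 fires, +1 burnt (F count now 3)
Step 5: +3 fires, +3 burnt (F count now 3)
Step 6: +1 fires, +3 burnt (F count now 1)
Step 7: +1 fires, +1 burnt (F count now 1)
Step 8: +1 fires, +1 burnt (F count now 1)
Step 9: +1 fires, +1 burnt (F count now 1)
Step 10: +0 fires, +1 burnt (F count now 0)
Fire out after step 10
Initially T: 16, now '.': 24
Total burnt (originally-T cells now '.'): 15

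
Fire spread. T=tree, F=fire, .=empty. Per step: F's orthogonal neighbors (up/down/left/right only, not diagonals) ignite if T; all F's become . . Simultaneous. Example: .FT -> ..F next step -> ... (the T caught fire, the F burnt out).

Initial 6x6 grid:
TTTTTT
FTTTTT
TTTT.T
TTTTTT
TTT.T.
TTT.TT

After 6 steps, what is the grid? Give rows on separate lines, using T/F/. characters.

Step 1: 3 trees catch fire, 1 burn out
  FTTTTT
  .FTTTT
  FTTT.T
  TTTTTT
  TTT.T.
  TTT.TT
Step 2: 4 trees catch fire, 3 burn out
  .FTTTT
  ..FTTT
  .FTT.T
  FTTTTT
  TTT.T.
  TTT.TT
Step 3: 5 trees catch fire, 4 burn out
  ..FTTT
  ...FTT
  ..FT.T
  .FTTTT
  FTT.T.
  TTT.TT
Step 4: 6 trees catch fire, 5 burn out
  ...FTT
  ....FT
  ...F.T
  ..FTTT
  .FT.T.
  FTT.TT
Step 5: 5 trees catch fire, 6 burn out
  ....FT
  .....F
  .....T
  ...FTT
  ..F.T.
  .FT.TT
Step 6: 4 trees catch fire, 5 burn out
  .....F
  ......
  .....F
  ....FT
  ....T.
  ..F.TT

.....F
......
.....F
....FT
....T.
..F.TT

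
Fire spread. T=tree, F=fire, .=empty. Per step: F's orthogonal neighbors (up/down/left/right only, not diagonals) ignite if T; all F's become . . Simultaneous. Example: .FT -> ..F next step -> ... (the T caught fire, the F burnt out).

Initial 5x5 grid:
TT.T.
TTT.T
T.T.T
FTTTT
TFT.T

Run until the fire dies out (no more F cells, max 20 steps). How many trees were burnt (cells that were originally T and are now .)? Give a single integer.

Step 1: +4 fires, +2 burnt (F count now 4)
Step 2: +2 fires, +4 burnt (F count now 2)
Step 3: +4 fires, +2 burnt (F count now 4)
Step 4: +3 fires, +4 burnt (F count now 3)
Step 5: +2 fires, +3 burnt (F count now 2)
Step 6: +1 fires, +2 burnt (F count now 1)
Step 7: +0 fires, +1 burnt (F count now 0)
Fire out after step 7
Initially T: 17, now '.': 24
Total burnt (originally-T cells now '.'): 16

Answer: 16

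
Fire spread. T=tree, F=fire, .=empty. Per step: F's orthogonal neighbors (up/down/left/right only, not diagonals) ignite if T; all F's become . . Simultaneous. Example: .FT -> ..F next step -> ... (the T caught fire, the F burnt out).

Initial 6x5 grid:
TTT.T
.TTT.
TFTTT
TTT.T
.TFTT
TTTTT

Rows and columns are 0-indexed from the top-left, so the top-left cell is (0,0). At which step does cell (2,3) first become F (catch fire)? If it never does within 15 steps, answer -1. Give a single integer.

Step 1: cell (2,3)='T' (+8 fires, +2 burnt)
Step 2: cell (2,3)='F' (+7 fires, +8 burnt)
  -> target ignites at step 2
Step 3: cell (2,3)='.' (+7 fires, +7 burnt)
Step 4: cell (2,3)='.' (+0 fires, +7 burnt)
  fire out at step 4

2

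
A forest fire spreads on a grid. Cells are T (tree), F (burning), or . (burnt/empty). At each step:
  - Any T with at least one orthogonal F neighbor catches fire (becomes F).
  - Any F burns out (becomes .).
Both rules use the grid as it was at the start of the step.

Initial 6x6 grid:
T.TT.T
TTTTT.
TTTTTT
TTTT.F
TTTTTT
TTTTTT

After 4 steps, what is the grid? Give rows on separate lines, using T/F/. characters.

Step 1: 2 trees catch fire, 1 burn out
  T.TT.T
  TTTTT.
  TTTTTF
  TTTT..
  TTTTTF
  TTTTTT
Step 2: 3 trees catch fire, 2 burn out
  T.TT.T
  TTTTT.
  TTTTF.
  TTTT..
  TTTTF.
  TTTTTF
Step 3: 4 trees catch fire, 3 burn out
  T.TT.T
  TTTTF.
  TTTF..
  TTTT..
  TTTF..
  TTTTF.
Step 4: 5 trees catch fire, 4 burn out
  T.TT.T
  TTTF..
  TTF...
  TTTF..
  TTF...
  TTTF..

T.TT.T
TTTF..
TTF...
TTTF..
TTF...
TTTF..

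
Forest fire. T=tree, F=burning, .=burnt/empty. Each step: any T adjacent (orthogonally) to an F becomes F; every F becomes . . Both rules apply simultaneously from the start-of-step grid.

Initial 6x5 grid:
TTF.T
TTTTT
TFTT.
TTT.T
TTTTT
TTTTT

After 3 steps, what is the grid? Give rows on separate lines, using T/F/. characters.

Step 1: 6 trees catch fire, 2 burn out
  TF..T
  TFFTT
  F.FT.
  TFT.T
  TTTTT
  TTTTT
Step 2: 7 trees catch fire, 6 burn out
  F...T
  F..FT
  ...F.
  F.F.T
  TFTTT
  TTTTT
Step 3: 4 trees catch fire, 7 burn out
  ....T
  ....F
  .....
  ....T
  F.FTT
  TFTTT

....T
....F
.....
....T
F.FTT
TFTTT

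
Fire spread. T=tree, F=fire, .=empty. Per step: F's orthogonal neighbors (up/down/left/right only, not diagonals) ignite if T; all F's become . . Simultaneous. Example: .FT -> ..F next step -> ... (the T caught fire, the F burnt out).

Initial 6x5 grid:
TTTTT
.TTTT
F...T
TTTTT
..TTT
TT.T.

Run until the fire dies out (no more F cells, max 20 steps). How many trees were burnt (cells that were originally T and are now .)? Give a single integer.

Step 1: +1 fires, +1 burnt (F count now 1)
Step 2: +1 fires, +1 burnt (F count now 1)
Step 3: +1 fires, +1 burnt (F count now 1)
Step 4: +2 fires, +1 burnt (F count now 2)
Step 5: +2 fires, +2 burnt (F count now 2)
Step 6: +3 fires, +2 burnt (F count now 3)
Step 7: +1 fires, +3 burnt (F count now 1)
Step 8: +2 fires, +1 burnt (F count now 2)
Step 9: +2 fires, +2 burnt (F count now 2)
Step 10: +2 fires, +2 burnt (F count now 2)
Step 11: +1 fires, +2 burnt (F count now 1)
Step 12: +1 fires, +1 burnt (F count now 1)
Step 13: +0 fires, +1 burnt (F count now 0)
Fire out after step 13
Initially T: 21, now '.': 28
Total burnt (originally-T cells now '.'): 19

Answer: 19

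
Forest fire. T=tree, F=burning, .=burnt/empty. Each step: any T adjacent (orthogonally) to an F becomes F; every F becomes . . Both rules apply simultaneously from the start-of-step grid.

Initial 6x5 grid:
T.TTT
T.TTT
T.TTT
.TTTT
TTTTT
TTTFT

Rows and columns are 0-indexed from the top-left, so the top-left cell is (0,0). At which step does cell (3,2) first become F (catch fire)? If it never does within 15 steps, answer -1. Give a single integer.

Step 1: cell (3,2)='T' (+3 fires, +1 burnt)
Step 2: cell (3,2)='T' (+4 fires, +3 burnt)
Step 3: cell (3,2)='F' (+5 fires, +4 burnt)
  -> target ignites at step 3
Step 4: cell (3,2)='.' (+5 fires, +5 burnt)
Step 5: cell (3,2)='.' (+3 fires, +5 burnt)
Step 6: cell (3,2)='.' (+2 fires, +3 burnt)
Step 7: cell (3,2)='.' (+0 fires, +2 burnt)
  fire out at step 7

3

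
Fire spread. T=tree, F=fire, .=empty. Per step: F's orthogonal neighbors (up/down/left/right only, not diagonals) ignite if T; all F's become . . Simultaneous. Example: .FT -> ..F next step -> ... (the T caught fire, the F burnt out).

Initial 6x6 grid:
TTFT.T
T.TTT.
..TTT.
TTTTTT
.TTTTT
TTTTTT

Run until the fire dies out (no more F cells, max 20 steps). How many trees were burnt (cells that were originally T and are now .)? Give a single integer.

Step 1: +3 fires, +1 burnt (F count now 3)
Step 2: +3 fires, +3 burnt (F count now 3)
Step 3: +4 fires, +3 burnt (F count now 4)
Step 4: +4 fires, +4 burnt (F count now 4)
Step 5: +5 fires, +4 burnt (F count now 5)
Step 6: +4 fires, +5 burnt (F count now 4)
Step 7: +3 fires, +4 burnt (F count now 3)
Step 8: +1 fires, +3 burnt (F count now 1)
Step 9: +0 fires, +1 burnt (F count now 0)
Fire out after step 9
Initially T: 28, now '.': 35
Total burnt (originally-T cells now '.'): 27

Answer: 27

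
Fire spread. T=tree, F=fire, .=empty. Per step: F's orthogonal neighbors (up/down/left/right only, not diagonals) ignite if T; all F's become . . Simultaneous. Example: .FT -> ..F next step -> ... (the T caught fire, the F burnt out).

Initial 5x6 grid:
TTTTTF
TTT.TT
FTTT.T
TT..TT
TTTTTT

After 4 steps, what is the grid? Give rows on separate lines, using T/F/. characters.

Step 1: 5 trees catch fire, 2 burn out
  TTTTF.
  FTT.TF
  .FTT.T
  FT..TT
  TTTTTT
Step 2: 8 trees catch fire, 5 burn out
  FTTF..
  .FT.F.
  ..FT.F
  .F..TT
  FTTTTT
Step 3: 6 trees catch fire, 8 burn out
  .FF...
  ..F...
  ...F..
  ....TF
  .FTTTT
Step 4: 3 trees catch fire, 6 burn out
  ......
  ......
  ......
  ....F.
  ..FTTF

......
......
......
....F.
..FTTF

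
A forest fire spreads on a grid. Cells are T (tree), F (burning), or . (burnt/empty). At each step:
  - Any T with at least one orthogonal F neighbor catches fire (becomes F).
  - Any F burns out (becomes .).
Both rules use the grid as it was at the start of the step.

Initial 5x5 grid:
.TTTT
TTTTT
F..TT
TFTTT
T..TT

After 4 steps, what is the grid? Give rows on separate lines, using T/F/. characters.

Step 1: 3 trees catch fire, 2 burn out
  .TTTT
  FTTTT
  ...TT
  F.FTT
  T..TT
Step 2: 3 trees catch fire, 3 burn out
  .TTTT
  .FTTT
  ...TT
  ...FT
  F..TT
Step 3: 5 trees catch fire, 3 burn out
  .FTTT
  ..FTT
  ...FT
  ....F
  ...FT
Step 4: 4 trees catch fire, 5 burn out
  ..FTT
  ...FT
  ....F
  .....
  ....F

..FTT
...FT
....F
.....
....F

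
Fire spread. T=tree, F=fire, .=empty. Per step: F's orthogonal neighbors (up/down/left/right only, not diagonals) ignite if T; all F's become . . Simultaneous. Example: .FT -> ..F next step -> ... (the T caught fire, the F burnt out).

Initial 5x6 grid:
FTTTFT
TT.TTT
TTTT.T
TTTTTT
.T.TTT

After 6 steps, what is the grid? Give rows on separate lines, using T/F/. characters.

Step 1: 5 trees catch fire, 2 burn out
  .FTF.F
  FT.TFT
  TTTT.T
  TTTTTT
  .T.TTT
Step 2: 5 trees catch fire, 5 burn out
  ..F...
  .F.F.F
  FTTT.T
  TTTTTT
  .T.TTT
Step 3: 4 trees catch fire, 5 burn out
  ......
  ......
  .FTF.F
  FTTTTT
  .T.TTT
Step 4: 4 trees catch fire, 4 burn out
  ......
  ......
  ..F...
  .FTFTF
  .T.TTT
Step 5: 5 trees catch fire, 4 burn out
  ......
  ......
  ......
  ..F.F.
  .F.FTF
Step 6: 1 trees catch fire, 5 burn out
  ......
  ......
  ......
  ......
  ....F.

......
......
......
......
....F.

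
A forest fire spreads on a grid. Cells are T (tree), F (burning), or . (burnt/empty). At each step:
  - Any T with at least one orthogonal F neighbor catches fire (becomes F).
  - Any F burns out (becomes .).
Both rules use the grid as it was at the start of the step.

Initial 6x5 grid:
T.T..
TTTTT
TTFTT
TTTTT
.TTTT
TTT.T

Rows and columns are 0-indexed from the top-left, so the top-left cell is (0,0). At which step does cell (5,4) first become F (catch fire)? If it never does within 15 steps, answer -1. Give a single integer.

Step 1: cell (5,4)='T' (+4 fires, +1 burnt)
Step 2: cell (5,4)='T' (+8 fires, +4 burnt)
Step 3: cell (5,4)='T' (+7 fires, +8 burnt)
Step 4: cell (5,4)='T' (+3 fires, +7 burnt)
Step 5: cell (5,4)='F' (+2 fires, +3 burnt)
  -> target ignites at step 5
Step 6: cell (5,4)='.' (+0 fires, +2 burnt)
  fire out at step 6

5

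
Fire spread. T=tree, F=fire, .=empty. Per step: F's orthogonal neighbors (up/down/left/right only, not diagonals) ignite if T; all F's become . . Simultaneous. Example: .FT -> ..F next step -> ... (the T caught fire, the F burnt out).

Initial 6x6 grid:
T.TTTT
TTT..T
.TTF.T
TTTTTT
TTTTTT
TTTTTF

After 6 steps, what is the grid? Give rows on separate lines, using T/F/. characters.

Step 1: 4 trees catch fire, 2 burn out
  T.TTTT
  TTT..T
  .TF..T
  TTTFTT
  TTTTTF
  TTTTF.
Step 2: 8 trees catch fire, 4 burn out
  T.TTTT
  TTF..T
  .F...T
  TTF.FF
  TTTFF.
  TTTF..
Step 3: 6 trees catch fire, 8 burn out
  T.FTTT
  TF...T
  .....F
  TF....
  TTF...
  TTF...
Step 4: 6 trees catch fire, 6 burn out
  T..FTT
  F....F
  ......
  F.....
  TF....
  TF....
Step 5: 5 trees catch fire, 6 burn out
  F...FF
  ......
  ......
  ......
  F.....
  F.....
Step 6: 0 trees catch fire, 5 burn out
  ......
  ......
  ......
  ......
  ......
  ......

......
......
......
......
......
......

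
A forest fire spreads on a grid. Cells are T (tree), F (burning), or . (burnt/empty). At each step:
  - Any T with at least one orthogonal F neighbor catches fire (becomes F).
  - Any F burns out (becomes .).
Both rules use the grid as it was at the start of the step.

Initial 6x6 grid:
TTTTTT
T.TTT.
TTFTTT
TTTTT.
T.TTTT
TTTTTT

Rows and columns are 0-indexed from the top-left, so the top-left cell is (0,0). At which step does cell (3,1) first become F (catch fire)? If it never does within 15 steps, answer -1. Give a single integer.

Step 1: cell (3,1)='T' (+4 fires, +1 burnt)
Step 2: cell (3,1)='F' (+7 fires, +4 burnt)
  -> target ignites at step 2
Step 3: cell (3,1)='.' (+9 fires, +7 burnt)
Step 4: cell (3,1)='.' (+6 fires, +9 burnt)
Step 5: cell (3,1)='.' (+4 fires, +6 burnt)
Step 6: cell (3,1)='.' (+1 fires, +4 burnt)
Step 7: cell (3,1)='.' (+0 fires, +1 burnt)
  fire out at step 7

2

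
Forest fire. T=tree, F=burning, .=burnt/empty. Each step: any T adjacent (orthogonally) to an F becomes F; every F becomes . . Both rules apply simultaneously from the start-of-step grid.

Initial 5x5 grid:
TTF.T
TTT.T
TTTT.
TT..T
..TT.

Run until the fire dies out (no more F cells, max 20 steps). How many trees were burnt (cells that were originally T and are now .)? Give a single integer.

Answer: 11

Derivation:
Step 1: +2 fires, +1 burnt (F count now 2)
Step 2: +3 fires, +2 burnt (F count now 3)
Step 3: +3 fires, +3 burnt (F count now 3)
Step 4: +2 fires, +3 burnt (F count now 2)
Step 5: +1 fires, +2 burnt (F count now 1)
Step 6: +0 fires, +1 burnt (F count now 0)
Fire out after step 6
Initially T: 16, now '.': 20
Total burnt (originally-T cells now '.'): 11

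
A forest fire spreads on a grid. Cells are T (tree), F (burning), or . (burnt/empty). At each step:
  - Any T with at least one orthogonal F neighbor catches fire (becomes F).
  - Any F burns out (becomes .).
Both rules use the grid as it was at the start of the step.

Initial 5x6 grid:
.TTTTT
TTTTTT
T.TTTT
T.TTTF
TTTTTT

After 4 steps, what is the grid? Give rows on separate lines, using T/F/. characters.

Step 1: 3 trees catch fire, 1 burn out
  .TTTTT
  TTTTTT
  T.TTTF
  T.TTF.
  TTTTTF
Step 2: 4 trees catch fire, 3 burn out
  .TTTTT
  TTTTTF
  T.TTF.
  T.TF..
  TTTTF.
Step 3: 5 trees catch fire, 4 burn out
  .TTTTF
  TTTTF.
  T.TF..
  T.F...
  TTTF..
Step 4: 4 trees catch fire, 5 burn out
  .TTTF.
  TTTF..
  T.F...
  T.....
  TTF...

.TTTF.
TTTF..
T.F...
T.....
TTF...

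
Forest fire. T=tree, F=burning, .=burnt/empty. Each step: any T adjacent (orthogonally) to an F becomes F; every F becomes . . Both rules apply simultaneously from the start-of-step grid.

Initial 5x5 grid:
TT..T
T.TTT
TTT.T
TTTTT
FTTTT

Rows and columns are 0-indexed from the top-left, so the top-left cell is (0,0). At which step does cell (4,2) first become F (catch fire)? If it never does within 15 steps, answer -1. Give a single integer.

Step 1: cell (4,2)='T' (+2 fires, +1 burnt)
Step 2: cell (4,2)='F' (+3 fires, +2 burnt)
  -> target ignites at step 2
Step 3: cell (4,2)='.' (+4 fires, +3 burnt)
Step 4: cell (4,2)='.' (+4 fires, +4 burnt)
Step 5: cell (4,2)='.' (+3 fires, +4 burnt)
Step 6: cell (4,2)='.' (+2 fires, +3 burnt)
Step 7: cell (4,2)='.' (+1 fires, +2 burnt)
Step 8: cell (4,2)='.' (+1 fires, +1 burnt)
Step 9: cell (4,2)='.' (+0 fires, +1 burnt)
  fire out at step 9

2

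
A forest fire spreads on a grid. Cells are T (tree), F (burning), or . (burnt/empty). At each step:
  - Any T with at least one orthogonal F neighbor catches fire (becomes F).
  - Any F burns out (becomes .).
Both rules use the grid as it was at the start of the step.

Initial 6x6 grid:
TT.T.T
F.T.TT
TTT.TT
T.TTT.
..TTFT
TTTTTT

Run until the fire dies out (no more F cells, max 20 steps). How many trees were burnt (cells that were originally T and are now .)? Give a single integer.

Step 1: +6 fires, +2 burnt (F count now 6)
Step 2: +8 fires, +6 burnt (F count now 8)
Step 3: +5 fires, +8 burnt (F count now 5)
Step 4: +3 fires, +5 burnt (F count now 3)
Step 5: +2 fires, +3 burnt (F count now 2)
Step 6: +0 fires, +2 burnt (F count now 0)
Fire out after step 6
Initially T: 25, now '.': 35
Total burnt (originally-T cells now '.'): 24

Answer: 24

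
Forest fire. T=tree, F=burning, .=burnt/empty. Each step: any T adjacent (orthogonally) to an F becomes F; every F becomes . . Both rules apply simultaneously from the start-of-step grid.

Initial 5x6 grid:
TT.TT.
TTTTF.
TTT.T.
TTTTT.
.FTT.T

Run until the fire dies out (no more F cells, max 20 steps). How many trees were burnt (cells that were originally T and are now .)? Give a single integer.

Answer: 19

Derivation:
Step 1: +5 fires, +2 burnt (F count now 5)
Step 2: +7 fires, +5 burnt (F count now 7)
Step 3: +4 fires, +7 burnt (F count now 4)
Step 4: +2 fires, +4 burnt (F count now 2)
Step 5: +1 fires, +2 burnt (F count now 1)
Step 6: +0 fires, +1 burnt (F count now 0)
Fire out after step 6
Initially T: 20, now '.': 29
Total burnt (originally-T cells now '.'): 19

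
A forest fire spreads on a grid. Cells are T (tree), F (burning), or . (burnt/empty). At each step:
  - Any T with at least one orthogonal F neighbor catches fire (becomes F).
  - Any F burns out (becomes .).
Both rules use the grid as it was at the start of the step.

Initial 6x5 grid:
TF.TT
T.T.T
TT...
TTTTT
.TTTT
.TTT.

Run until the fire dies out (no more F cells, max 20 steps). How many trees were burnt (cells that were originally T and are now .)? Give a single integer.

Answer: 16

Derivation:
Step 1: +1 fires, +1 burnt (F count now 1)
Step 2: +1 fires, +1 burnt (F count now 1)
Step 3: +1 fires, +1 burnt (F count now 1)
Step 4: +2 fires, +1 burnt (F count now 2)
Step 5: +1 fires, +2 burnt (F count now 1)
Step 6: +2 fires, +1 burnt (F count now 2)
Step 7: +3 fires, +2 burnt (F count now 3)
Step 8: +3 fires, +3 burnt (F count now 3)
Step 9: +2 fires, +3 burnt (F count now 2)
Step 10: +0 fires, +2 burnt (F count now 0)
Fire out after step 10
Initially T: 20, now '.': 26
Total burnt (originally-T cells now '.'): 16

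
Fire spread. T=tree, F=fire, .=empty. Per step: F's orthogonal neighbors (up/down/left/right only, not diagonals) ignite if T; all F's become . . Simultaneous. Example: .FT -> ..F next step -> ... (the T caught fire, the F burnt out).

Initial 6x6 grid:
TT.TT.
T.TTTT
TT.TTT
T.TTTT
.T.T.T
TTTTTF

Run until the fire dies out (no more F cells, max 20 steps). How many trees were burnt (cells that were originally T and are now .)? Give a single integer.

Step 1: +2 fires, +1 burnt (F count now 2)
Step 2: +2 fires, +2 burnt (F count now 2)
Step 3: +4 fires, +2 burnt (F count now 4)
Step 4: +4 fires, +4 burnt (F count now 4)
Step 5: +5 fires, +4 burnt (F count now 5)
Step 6: +2 fires, +5 burnt (F count now 2)
Step 7: +2 fires, +2 burnt (F count now 2)
Step 8: +0 fires, +2 burnt (F count now 0)
Fire out after step 8
Initially T: 27, now '.': 30
Total burnt (originally-T cells now '.'): 21

Answer: 21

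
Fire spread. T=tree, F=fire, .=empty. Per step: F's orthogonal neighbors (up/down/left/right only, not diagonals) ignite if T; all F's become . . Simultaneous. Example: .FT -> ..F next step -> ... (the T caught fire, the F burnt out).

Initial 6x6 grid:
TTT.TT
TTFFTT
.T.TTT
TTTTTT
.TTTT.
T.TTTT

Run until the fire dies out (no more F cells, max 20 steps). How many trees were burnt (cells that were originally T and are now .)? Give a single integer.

Step 1: +4 fires, +2 burnt (F count now 4)
Step 2: +7 fires, +4 burnt (F count now 7)
Step 3: +7 fires, +7 burnt (F count now 7)
Step 4: +6 fires, +7 burnt (F count now 6)
Step 5: +2 fires, +6 burnt (F count now 2)
Step 6: +1 fires, +2 burnt (F count now 1)
Step 7: +0 fires, +1 burnt (F count now 0)
Fire out after step 7
Initially T: 28, now '.': 35
Total burnt (originally-T cells now '.'): 27

Answer: 27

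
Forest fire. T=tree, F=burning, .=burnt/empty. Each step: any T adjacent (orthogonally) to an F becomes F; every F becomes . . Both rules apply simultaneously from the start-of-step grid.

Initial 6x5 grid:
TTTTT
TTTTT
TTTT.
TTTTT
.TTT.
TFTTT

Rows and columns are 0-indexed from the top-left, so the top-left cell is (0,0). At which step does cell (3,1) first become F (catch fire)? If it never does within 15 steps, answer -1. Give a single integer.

Step 1: cell (3,1)='T' (+3 fires, +1 burnt)
Step 2: cell (3,1)='F' (+3 fires, +3 burnt)
  -> target ignites at step 2
Step 3: cell (3,1)='.' (+5 fires, +3 burnt)
Step 4: cell (3,1)='.' (+4 fires, +5 burnt)
Step 5: cell (3,1)='.' (+5 fires, +4 burnt)
Step 6: cell (3,1)='.' (+3 fires, +5 burnt)
Step 7: cell (3,1)='.' (+2 fires, +3 burnt)
Step 8: cell (3,1)='.' (+1 fires, +2 burnt)
Step 9: cell (3,1)='.' (+0 fires, +1 burnt)
  fire out at step 9

2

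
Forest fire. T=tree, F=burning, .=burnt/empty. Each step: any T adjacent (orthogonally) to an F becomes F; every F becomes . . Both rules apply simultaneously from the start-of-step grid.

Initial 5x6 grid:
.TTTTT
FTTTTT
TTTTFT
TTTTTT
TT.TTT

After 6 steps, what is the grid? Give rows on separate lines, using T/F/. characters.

Step 1: 6 trees catch fire, 2 burn out
  .TTTTT
  .FTTFT
  FTTF.F
  TTTTFT
  TT.TTT
Step 2: 11 trees catch fire, 6 burn out
  .FTTFT
  ..FF.F
  .FF...
  FTTF.F
  TT.TFT
Step 3: 8 trees catch fire, 11 burn out
  ..FF.F
  ......
  ......
  .FF...
  FT.F.F
Step 4: 1 trees catch fire, 8 burn out
  ......
  ......
  ......
  ......
  .F....
Step 5: 0 trees catch fire, 1 burn out
  ......
  ......
  ......
  ......
  ......
Step 6: 0 trees catch fire, 0 burn out
  ......
  ......
  ......
  ......
  ......

......
......
......
......
......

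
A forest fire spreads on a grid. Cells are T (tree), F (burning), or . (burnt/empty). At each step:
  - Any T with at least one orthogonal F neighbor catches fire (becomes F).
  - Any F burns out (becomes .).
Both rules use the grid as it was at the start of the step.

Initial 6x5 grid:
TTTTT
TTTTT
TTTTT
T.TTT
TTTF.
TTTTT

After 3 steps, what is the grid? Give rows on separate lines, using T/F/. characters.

Step 1: 3 trees catch fire, 1 burn out
  TTTTT
  TTTTT
  TTTTT
  T.TFT
  TTF..
  TTTFT
Step 2: 6 trees catch fire, 3 burn out
  TTTTT
  TTTTT
  TTTFT
  T.F.F
  TF...
  TTF.F
Step 3: 5 trees catch fire, 6 burn out
  TTTTT
  TTTFT
  TTF.F
  T....
  F....
  TF...

TTTTT
TTTFT
TTF.F
T....
F....
TF...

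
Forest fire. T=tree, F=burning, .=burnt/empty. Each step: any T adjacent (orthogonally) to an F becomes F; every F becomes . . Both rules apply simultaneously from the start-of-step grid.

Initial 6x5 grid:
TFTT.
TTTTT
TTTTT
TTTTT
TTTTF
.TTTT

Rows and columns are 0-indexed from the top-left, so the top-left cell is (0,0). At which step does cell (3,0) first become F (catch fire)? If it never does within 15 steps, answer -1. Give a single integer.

Step 1: cell (3,0)='T' (+6 fires, +2 burnt)
Step 2: cell (3,0)='T' (+8 fires, +6 burnt)
Step 3: cell (3,0)='T' (+9 fires, +8 burnt)
Step 4: cell (3,0)='F' (+3 fires, +9 burnt)
  -> target ignites at step 4
Step 5: cell (3,0)='.' (+0 fires, +3 burnt)
  fire out at step 5

4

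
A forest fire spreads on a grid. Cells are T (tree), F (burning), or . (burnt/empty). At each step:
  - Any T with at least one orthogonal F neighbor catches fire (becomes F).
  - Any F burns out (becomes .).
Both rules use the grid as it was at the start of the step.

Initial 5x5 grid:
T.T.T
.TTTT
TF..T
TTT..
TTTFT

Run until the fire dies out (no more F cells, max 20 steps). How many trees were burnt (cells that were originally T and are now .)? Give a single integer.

Answer: 15

Derivation:
Step 1: +5 fires, +2 burnt (F count now 5)
Step 2: +4 fires, +5 burnt (F count now 4)
Step 3: +3 fires, +4 burnt (F count now 3)
Step 4: +1 fires, +3 burnt (F count now 1)
Step 5: +2 fires, +1 burnt (F count now 2)
Step 6: +0 fires, +2 burnt (F count now 0)
Fire out after step 6
Initially T: 16, now '.': 24
Total burnt (originally-T cells now '.'): 15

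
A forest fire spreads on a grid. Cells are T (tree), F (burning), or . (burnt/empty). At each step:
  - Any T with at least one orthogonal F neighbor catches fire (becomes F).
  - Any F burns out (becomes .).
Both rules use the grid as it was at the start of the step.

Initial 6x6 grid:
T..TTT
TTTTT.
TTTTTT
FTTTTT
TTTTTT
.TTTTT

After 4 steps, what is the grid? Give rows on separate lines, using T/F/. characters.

Step 1: 3 trees catch fire, 1 burn out
  T..TTT
  TTTTT.
  FTTTTT
  .FTTTT
  FTTTTT
  .TTTTT
Step 2: 4 trees catch fire, 3 burn out
  T..TTT
  FTTTT.
  .FTTTT
  ..FTTT
  .FTTTT
  .TTTTT
Step 3: 6 trees catch fire, 4 burn out
  F..TTT
  .FTTT.
  ..FTTT
  ...FTT
  ..FTTT
  .FTTTT
Step 4: 5 trees catch fire, 6 burn out
  ...TTT
  ..FTT.
  ...FTT
  ....FT
  ...FTT
  ..FTTT

...TTT
..FTT.
...FTT
....FT
...FTT
..FTTT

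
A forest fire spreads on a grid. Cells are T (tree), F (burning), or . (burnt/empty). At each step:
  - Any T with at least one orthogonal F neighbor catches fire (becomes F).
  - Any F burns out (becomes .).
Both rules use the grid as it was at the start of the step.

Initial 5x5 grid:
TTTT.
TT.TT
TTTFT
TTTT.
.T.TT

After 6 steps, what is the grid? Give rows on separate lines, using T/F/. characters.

Step 1: 4 trees catch fire, 1 burn out
  TTTT.
  TT.FT
  TTF.F
  TTTF.
  .T.TT
Step 2: 5 trees catch fire, 4 burn out
  TTTF.
  TT..F
  TF...
  TTF..
  .T.FT
Step 3: 5 trees catch fire, 5 burn out
  TTF..
  TF...
  F....
  TF...
  .T..F
Step 4: 4 trees catch fire, 5 burn out
  TF...
  F....
  .....
  F....
  .F...
Step 5: 1 trees catch fire, 4 burn out
  F....
  .....
  .....
  .....
  .....
Step 6: 0 trees catch fire, 1 burn out
  .....
  .....
  .....
  .....
  .....

.....
.....
.....
.....
.....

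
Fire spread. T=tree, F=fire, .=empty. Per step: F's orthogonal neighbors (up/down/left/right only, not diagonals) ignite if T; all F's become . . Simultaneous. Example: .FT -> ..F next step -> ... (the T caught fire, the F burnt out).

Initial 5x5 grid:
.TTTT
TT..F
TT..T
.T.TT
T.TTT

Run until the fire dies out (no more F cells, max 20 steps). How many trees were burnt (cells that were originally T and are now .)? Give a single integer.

Answer: 15

Derivation:
Step 1: +2 fires, +1 burnt (F count now 2)
Step 2: +2 fires, +2 burnt (F count now 2)
Step 3: +3 fires, +2 burnt (F count now 3)
Step 4: +2 fires, +3 burnt (F count now 2)
Step 5: +2 fires, +2 burnt (F count now 2)
Step 6: +2 fires, +2 burnt (F count now 2)
Step 7: +2 fires, +2 burnt (F count now 2)
Step 8: +0 fires, +2 burnt (F count now 0)
Fire out after step 8
Initially T: 16, now '.': 24
Total burnt (originally-T cells now '.'): 15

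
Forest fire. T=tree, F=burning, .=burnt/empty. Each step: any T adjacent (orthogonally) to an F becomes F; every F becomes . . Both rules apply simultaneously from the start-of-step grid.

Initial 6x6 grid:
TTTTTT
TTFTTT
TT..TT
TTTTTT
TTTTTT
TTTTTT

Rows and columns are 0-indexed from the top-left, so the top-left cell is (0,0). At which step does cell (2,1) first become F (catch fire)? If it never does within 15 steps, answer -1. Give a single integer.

Step 1: cell (2,1)='T' (+3 fires, +1 burnt)
Step 2: cell (2,1)='F' (+5 fires, +3 burnt)
  -> target ignites at step 2
Step 3: cell (2,1)='.' (+6 fires, +5 burnt)
Step 4: cell (2,1)='.' (+6 fires, +6 burnt)
Step 5: cell (2,1)='.' (+6 fires, +6 burnt)
Step 6: cell (2,1)='.' (+5 fires, +6 burnt)
Step 7: cell (2,1)='.' (+2 fires, +5 burnt)
Step 8: cell (2,1)='.' (+0 fires, +2 burnt)
  fire out at step 8

2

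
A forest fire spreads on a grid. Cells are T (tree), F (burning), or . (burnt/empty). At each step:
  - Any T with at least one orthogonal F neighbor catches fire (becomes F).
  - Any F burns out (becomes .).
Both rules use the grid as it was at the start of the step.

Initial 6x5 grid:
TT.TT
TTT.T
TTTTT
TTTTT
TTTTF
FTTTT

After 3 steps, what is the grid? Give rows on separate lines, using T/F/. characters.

Step 1: 5 trees catch fire, 2 burn out
  TT.TT
  TTT.T
  TTTTT
  TTTTF
  FTTF.
  .FTTF
Step 2: 7 trees catch fire, 5 burn out
  TT.TT
  TTT.T
  TTTTF
  FTTF.
  .FF..
  ..FF.
Step 3: 5 trees catch fire, 7 burn out
  TT.TT
  TTT.F
  FTTF.
  .FF..
  .....
  .....

TT.TT
TTT.F
FTTF.
.FF..
.....
.....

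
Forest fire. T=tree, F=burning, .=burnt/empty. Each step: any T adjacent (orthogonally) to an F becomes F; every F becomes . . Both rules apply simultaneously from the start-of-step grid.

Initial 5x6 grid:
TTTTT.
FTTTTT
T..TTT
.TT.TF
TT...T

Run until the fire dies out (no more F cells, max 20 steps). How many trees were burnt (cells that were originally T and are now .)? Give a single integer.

Answer: 16

Derivation:
Step 1: +6 fires, +2 burnt (F count now 6)
Step 2: +4 fires, +6 burnt (F count now 4)
Step 3: +4 fires, +4 burnt (F count now 4)
Step 4: +2 fires, +4 burnt (F count now 2)
Step 5: +0 fires, +2 burnt (F count now 0)
Fire out after step 5
Initially T: 20, now '.': 26
Total burnt (originally-T cells now '.'): 16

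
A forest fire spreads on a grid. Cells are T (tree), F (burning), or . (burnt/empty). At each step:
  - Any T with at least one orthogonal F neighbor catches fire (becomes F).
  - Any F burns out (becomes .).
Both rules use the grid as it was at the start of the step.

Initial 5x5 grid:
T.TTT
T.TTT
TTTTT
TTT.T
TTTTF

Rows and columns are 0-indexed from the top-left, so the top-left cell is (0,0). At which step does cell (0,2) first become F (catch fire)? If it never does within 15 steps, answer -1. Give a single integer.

Step 1: cell (0,2)='T' (+2 fires, +1 burnt)
Step 2: cell (0,2)='T' (+2 fires, +2 burnt)
Step 3: cell (0,2)='T' (+4 fires, +2 burnt)
Step 4: cell (0,2)='T' (+5 fires, +4 burnt)
Step 5: cell (0,2)='T' (+4 fires, +5 burnt)
Step 6: cell (0,2)='F' (+2 fires, +4 burnt)
  -> target ignites at step 6
Step 7: cell (0,2)='.' (+1 fires, +2 burnt)
Step 8: cell (0,2)='.' (+1 fires, +1 burnt)
Step 9: cell (0,2)='.' (+0 fires, +1 burnt)
  fire out at step 9

6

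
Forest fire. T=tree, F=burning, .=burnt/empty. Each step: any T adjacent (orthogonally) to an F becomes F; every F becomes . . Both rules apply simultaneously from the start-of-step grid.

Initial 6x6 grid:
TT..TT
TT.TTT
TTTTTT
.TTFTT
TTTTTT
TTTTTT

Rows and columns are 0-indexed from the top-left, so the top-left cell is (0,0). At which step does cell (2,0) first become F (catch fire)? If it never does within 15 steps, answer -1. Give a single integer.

Step 1: cell (2,0)='T' (+4 fires, +1 burnt)
Step 2: cell (2,0)='T' (+8 fires, +4 burnt)
Step 3: cell (2,0)='T' (+7 fires, +8 burnt)
Step 4: cell (2,0)='F' (+7 fires, +7 burnt)
  -> target ignites at step 4
Step 5: cell (2,0)='.' (+4 fires, +7 burnt)
Step 6: cell (2,0)='.' (+1 fires, +4 burnt)
Step 7: cell (2,0)='.' (+0 fires, +1 burnt)
  fire out at step 7

4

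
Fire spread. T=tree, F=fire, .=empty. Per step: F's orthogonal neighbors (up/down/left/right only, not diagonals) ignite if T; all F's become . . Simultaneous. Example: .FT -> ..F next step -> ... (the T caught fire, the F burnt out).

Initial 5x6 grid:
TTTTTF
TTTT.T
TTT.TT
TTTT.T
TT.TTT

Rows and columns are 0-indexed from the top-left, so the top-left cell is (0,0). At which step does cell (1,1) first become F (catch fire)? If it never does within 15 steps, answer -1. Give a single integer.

Step 1: cell (1,1)='T' (+2 fires, +1 burnt)
Step 2: cell (1,1)='T' (+2 fires, +2 burnt)
Step 3: cell (1,1)='T' (+4 fires, +2 burnt)
Step 4: cell (1,1)='T' (+3 fires, +4 burnt)
Step 5: cell (1,1)='F' (+4 fires, +3 burnt)
  -> target ignites at step 5
Step 6: cell (1,1)='.' (+4 fires, +4 burnt)
Step 7: cell (1,1)='.' (+3 fires, +4 burnt)
Step 8: cell (1,1)='.' (+2 fires, +3 burnt)
Step 9: cell (1,1)='.' (+1 fires, +2 burnt)
Step 10: cell (1,1)='.' (+0 fires, +1 burnt)
  fire out at step 10

5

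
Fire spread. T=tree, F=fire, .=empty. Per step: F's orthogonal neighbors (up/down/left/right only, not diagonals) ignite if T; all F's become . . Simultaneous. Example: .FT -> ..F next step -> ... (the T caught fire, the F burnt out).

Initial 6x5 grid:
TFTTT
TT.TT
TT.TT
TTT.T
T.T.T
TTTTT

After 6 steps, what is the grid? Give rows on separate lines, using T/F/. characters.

Step 1: 3 trees catch fire, 1 burn out
  F.FTT
  TF.TT
  TT.TT
  TTT.T
  T.T.T
  TTTTT
Step 2: 3 trees catch fire, 3 burn out
  ...FT
  F..TT
  TF.TT
  TTT.T
  T.T.T
  TTTTT
Step 3: 4 trees catch fire, 3 burn out
  ....F
  ...FT
  F..TT
  TFT.T
  T.T.T
  TTTTT
Step 4: 4 trees catch fire, 4 burn out
  .....
  ....F
  ...FT
  F.F.T
  T.T.T
  TTTTT
Step 5: 3 trees catch fire, 4 burn out
  .....
  .....
  ....F
  ....T
  F.F.T
  TTTTT
Step 6: 3 trees catch fire, 3 burn out
  .....
  .....
  .....
  ....F
  ....T
  FTFTT

.....
.....
.....
....F
....T
FTFTT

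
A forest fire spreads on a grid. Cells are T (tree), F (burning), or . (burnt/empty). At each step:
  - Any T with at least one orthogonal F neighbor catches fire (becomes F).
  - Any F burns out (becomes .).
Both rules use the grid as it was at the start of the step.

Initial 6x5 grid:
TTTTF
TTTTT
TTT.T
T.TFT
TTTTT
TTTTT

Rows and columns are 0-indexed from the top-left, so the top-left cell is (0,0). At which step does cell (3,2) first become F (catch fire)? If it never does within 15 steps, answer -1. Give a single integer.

Step 1: cell (3,2)='F' (+5 fires, +2 burnt)
  -> target ignites at step 1
Step 2: cell (3,2)='.' (+7 fires, +5 burnt)
Step 3: cell (3,2)='.' (+6 fires, +7 burnt)
Step 4: cell (3,2)='.' (+5 fires, +6 burnt)
Step 5: cell (3,2)='.' (+3 fires, +5 burnt)
Step 6: cell (3,2)='.' (+0 fires, +3 burnt)
  fire out at step 6

1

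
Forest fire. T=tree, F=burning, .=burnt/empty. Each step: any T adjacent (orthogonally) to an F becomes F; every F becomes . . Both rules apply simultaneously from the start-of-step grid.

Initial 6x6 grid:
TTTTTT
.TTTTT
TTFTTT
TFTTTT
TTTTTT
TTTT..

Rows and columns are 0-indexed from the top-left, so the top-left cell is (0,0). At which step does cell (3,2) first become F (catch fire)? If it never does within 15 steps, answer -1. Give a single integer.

Step 1: cell (3,2)='F' (+6 fires, +2 burnt)
  -> target ignites at step 1
Step 2: cell (3,2)='.' (+9 fires, +6 burnt)
Step 3: cell (3,2)='.' (+8 fires, +9 burnt)
Step 4: cell (3,2)='.' (+6 fires, +8 burnt)
Step 5: cell (3,2)='.' (+2 fires, +6 burnt)
Step 6: cell (3,2)='.' (+0 fires, +2 burnt)
  fire out at step 6

1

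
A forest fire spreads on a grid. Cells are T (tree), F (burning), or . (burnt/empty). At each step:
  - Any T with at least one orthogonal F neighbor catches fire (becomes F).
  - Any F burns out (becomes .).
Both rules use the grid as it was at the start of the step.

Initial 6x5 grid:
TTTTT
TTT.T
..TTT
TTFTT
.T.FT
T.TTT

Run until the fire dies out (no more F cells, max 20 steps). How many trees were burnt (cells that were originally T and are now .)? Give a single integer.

Answer: 21

Derivation:
Step 1: +5 fires, +2 burnt (F count now 5)
Step 2: +7 fires, +5 burnt (F count now 7)
Step 3: +3 fires, +7 burnt (F count now 3)
Step 4: +4 fires, +3 burnt (F count now 4)
Step 5: +2 fires, +4 burnt (F count now 2)
Step 6: +0 fires, +2 burnt (F count now 0)
Fire out after step 6
Initially T: 22, now '.': 29
Total burnt (originally-T cells now '.'): 21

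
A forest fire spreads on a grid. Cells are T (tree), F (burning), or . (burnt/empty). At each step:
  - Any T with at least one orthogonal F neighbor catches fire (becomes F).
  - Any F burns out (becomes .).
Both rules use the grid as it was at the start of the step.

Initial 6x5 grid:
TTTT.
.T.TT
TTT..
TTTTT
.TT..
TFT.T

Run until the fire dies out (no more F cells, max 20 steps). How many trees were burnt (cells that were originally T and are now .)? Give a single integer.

Answer: 19

Derivation:
Step 1: +3 fires, +1 burnt (F count now 3)
Step 2: +2 fires, +3 burnt (F count now 2)
Step 3: +3 fires, +2 burnt (F count now 3)
Step 4: +4 fires, +3 burnt (F count now 4)
Step 5: +2 fires, +4 burnt (F count now 2)
Step 6: +2 fires, +2 burnt (F count now 2)
Step 7: +1 fires, +2 burnt (F count now 1)
Step 8: +1 fires, +1 burnt (F count now 1)
Step 9: +1 fires, +1 burnt (F count now 1)
Step 10: +0 fires, +1 burnt (F count now 0)
Fire out after step 10
Initially T: 20, now '.': 29
Total burnt (originally-T cells now '.'): 19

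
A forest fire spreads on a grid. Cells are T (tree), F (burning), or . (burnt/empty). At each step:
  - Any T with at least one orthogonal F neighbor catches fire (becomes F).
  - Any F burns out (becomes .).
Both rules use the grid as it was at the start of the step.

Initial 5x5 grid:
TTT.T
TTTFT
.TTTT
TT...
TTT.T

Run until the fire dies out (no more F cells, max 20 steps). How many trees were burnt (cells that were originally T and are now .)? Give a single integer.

Answer: 17

Derivation:
Step 1: +3 fires, +1 burnt (F count now 3)
Step 2: +5 fires, +3 burnt (F count now 5)
Step 3: +3 fires, +5 burnt (F count now 3)
Step 4: +2 fires, +3 burnt (F count now 2)
Step 5: +2 fires, +2 burnt (F count now 2)
Step 6: +2 fires, +2 burnt (F count now 2)
Step 7: +0 fires, +2 burnt (F count now 0)
Fire out after step 7
Initially T: 18, now '.': 24
Total burnt (originally-T cells now '.'): 17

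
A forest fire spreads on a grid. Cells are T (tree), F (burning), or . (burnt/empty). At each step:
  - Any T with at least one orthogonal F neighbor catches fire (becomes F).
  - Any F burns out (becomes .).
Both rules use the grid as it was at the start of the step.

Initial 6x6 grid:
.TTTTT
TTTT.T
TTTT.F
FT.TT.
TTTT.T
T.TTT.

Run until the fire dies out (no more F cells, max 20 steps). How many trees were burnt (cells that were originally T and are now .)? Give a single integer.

Step 1: +4 fires, +2 burnt (F count now 4)
Step 2: +5 fires, +4 burnt (F count now 5)
Step 3: +4 fires, +5 burnt (F count now 4)
Step 4: +6 fires, +4 burnt (F count now 6)
Step 5: +4 fires, +6 burnt (F count now 4)
Step 6: +2 fires, +4 burnt (F count now 2)
Step 7: +0 fires, +2 burnt (F count now 0)
Fire out after step 7
Initially T: 26, now '.': 35
Total burnt (originally-T cells now '.'): 25

Answer: 25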